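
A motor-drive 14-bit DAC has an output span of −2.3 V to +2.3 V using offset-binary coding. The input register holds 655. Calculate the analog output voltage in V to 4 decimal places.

-2.1161 V

LSB = 4.6 V / 2^14 = 280.76 µV.
V_out = (−2.3) + 655 × 0.000280762 V = -2.1161 V.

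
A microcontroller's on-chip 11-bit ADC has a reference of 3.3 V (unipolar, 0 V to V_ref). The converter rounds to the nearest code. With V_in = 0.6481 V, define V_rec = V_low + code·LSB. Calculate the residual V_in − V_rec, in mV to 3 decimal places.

LSB = 3.3/2^11 = 1.611 mV.
Scaled input = 402.2148 LSBs, so code = 402.
V_rec = 0 + 402·0.00161133 = 0.64775391 V.
Error = 0.6481 − 0.64775391 = 0.000346094 V = 0.346 mV.

0.346 mV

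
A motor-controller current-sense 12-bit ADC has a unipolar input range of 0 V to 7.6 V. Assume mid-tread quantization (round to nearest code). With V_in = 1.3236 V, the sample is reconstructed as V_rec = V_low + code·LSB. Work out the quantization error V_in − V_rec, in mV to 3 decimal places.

0.651 mV

LSB = 7.6/2^12 = 1.855 mV.
(1.3236 − 0)/0.00185547 = 713.3507; round gives code 713.
Code 713 maps back to 0 + 713×0.00185547 V = 1.3229492 V.
Difference: 0.000650781 V → 0.651 mV.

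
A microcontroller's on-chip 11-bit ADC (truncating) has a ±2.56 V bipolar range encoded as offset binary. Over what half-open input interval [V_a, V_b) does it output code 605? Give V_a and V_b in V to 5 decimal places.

[-1.04750 V, -1.04500 V)

LSB = 5.12/2^11 = 2.500 mV.
V_a = V_low + 605·LSB = -1.0475 V; V_b = V_low + 606·LSB = -1.045 V.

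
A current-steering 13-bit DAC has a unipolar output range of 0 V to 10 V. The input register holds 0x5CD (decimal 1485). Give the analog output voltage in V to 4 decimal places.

LSB = 10 V / 2^13 = 1.221 mV.
Code 0x5CD = 1485 decimal.
V_out = 0 + 1485 × 0.0012207 V = 1.81274 V.

1.8127 V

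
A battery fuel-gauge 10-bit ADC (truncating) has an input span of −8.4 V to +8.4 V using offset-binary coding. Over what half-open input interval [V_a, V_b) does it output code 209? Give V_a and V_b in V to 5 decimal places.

LSB = 16.8/2^10 = 16.406 mV.
V_a = V_low + 209·LSB = -4.97109 V; V_b = V_low + 210·LSB = -4.95469 V.

[-4.97109 V, -4.95469 V)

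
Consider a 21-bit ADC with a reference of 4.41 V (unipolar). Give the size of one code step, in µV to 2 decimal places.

Full-scale span = 4.41 V.
LSB = 4.41 / 2^21 = 4.41 / 2097152 = 2.10285e-06 V = 2.10 µV.

2.10 µV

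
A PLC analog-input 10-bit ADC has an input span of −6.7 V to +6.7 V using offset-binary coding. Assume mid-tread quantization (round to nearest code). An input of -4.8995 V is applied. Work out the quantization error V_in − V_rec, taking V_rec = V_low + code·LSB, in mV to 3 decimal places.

-5.359 mV

Step size: 13.4 V ÷ 2^10 = 13.086 mV.
(-4.8995 − (−6.7))/0.0130859 = 137.5904; round gives code 138.
Code 138 maps back to (−6.7) + 138×0.0130859 V = -4.8941406 V.
Difference: -0.00535938 V → -5.359 mV.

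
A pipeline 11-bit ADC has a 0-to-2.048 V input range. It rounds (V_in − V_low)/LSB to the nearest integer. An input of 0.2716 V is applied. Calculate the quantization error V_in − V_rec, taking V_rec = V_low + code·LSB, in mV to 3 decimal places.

One LSB is 2.048 V / 2048 = 1.000 mV.
(0.2716 − 0)/0.001 = 271.6000; round gives code 272.
V_rec = 0 + 272·0.001 = 0.272 V.
V_in − V_rec = -0.0004 V = -0.400 mV.

-0.400 mV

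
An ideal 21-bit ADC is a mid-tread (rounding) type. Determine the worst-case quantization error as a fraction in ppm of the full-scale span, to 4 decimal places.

Rounding → worst-case error = ½ LSB = V_FS/2^22, so 1e+06/4194304 = 0.238419 ppm of full scale.

0.2384 ppm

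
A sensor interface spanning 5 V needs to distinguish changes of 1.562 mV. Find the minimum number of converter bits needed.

12 bits

Number of steps required ≥ 5 V / 1.562 mV = 3201.02.
Need 2^N ≥ 3201.02; 2^11 = 2048, 2^12 = 4096.
Minimum N = 12.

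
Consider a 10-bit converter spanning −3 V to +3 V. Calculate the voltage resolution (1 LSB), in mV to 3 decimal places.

Full-scale span = 6 V.
LSB = 6 / 2^10 = 6 / 1024 = 0.00585938 V = 5.859 mV.

5.859 mV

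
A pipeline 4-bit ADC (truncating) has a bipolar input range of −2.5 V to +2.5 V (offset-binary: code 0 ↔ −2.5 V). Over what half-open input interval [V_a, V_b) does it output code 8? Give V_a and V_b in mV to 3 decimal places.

LSB = 5/2^4 = 312.500 mV.
V_a = V_low + 8·LSB = 0 V; V_b = V_low + 9·LSB = 0.3125 V.

[0.000 mV, 312.500 mV)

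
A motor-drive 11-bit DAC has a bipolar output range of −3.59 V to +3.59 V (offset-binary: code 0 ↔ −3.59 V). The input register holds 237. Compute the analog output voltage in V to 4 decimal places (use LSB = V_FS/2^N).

-2.7591 V

LSB = 7.18 V / 2^11 = 3.506 mV.
V_out = (−3.59) + 237 × 0.00350586 V = -2.75911 V.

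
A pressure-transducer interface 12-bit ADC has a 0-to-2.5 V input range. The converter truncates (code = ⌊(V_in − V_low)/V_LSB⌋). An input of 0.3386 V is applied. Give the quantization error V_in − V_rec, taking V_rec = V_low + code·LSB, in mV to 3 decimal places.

LSB = 2.5/2^12 = 0.610 mV.
(0.3386 − 0)/0.000610352 = 554.7622; ⌊·⌋ gives code 554.
Code 554 maps back to 0 + 554×0.000610352 V = 0.33813477 V.
V_in − V_rec = 0.000465234 V = 0.465 mV.

0.465 mV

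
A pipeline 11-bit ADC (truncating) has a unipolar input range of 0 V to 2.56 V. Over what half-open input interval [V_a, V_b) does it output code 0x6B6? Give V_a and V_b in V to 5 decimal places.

[2.14750 V, 2.14875 V)

LSB = 2.56/2^11 = 1.250 mV.
Code 0x6B6 = 1718 decimal.
V_a = V_low + 1718·LSB = 2.1475 V; V_b = V_low + 1719·LSB = 2.14875 V.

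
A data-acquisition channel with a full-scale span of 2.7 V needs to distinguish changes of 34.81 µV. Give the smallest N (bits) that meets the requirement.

17 bits

Number of steps required ≥ 2.7 V / 34.81 µV = 77563.92.
Need 2^N ≥ 77563.92; 2^16 = 65536, 2^17 = 131072.
Minimum N = 17.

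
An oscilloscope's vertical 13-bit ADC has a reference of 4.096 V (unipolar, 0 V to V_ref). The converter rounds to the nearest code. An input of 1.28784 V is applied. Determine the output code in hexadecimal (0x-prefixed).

LSB = 4.096 V / 8192 = 0.500 mV.
(1.28784 − 0) / 0.0005 = 2575.680 LSBs.
Round → code 2576.
In hexadecimal (0x-prefixed): 0xA10.

code 0xA10 (decimal 2576)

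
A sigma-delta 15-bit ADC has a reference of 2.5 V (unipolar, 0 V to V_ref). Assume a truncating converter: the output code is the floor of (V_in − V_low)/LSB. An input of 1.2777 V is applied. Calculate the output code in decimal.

code 16747

With 32768 levels over 2.5 V, one step is 76.29 µV.
(V_in − V_low)/LSB = (1.2777 − 0) / 7.62939e-05 = 16747.069.
⌊·⌋(16747.069) = 16747.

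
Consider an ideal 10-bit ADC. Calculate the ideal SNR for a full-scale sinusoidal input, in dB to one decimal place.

62.0 dB

SNR ≈ 6.02·N + 1.76 dB = 6.02·10 + 1.76 = 61.96 dB.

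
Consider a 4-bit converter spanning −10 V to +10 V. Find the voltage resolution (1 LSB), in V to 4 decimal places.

Full-scale span = 20 V.
LSB = 20 / 2^4 = 20 / 16 = 1.25 V = 1.2500 V.

1.2500 V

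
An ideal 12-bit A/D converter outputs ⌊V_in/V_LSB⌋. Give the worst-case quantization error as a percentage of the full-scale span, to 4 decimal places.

0.0244 %

Truncating → worst-case error = 1 LSB = V_FS/2^12, so 100/4096 = 0.0244141 % of full scale.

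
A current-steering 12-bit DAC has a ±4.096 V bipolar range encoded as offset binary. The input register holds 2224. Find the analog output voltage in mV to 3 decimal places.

352.000 mV

LSB = 8.192 V / 2^12 = 2.000 mV.
V_out = (−4.096) + 2224 × 0.002 V = 0.352 V.
= 352.000 mV.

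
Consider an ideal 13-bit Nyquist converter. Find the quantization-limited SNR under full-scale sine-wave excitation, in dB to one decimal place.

80.0 dB

SNR ≈ 6.02·N + 1.76 dB = 6.02·13 + 1.76 = 80.02 dB.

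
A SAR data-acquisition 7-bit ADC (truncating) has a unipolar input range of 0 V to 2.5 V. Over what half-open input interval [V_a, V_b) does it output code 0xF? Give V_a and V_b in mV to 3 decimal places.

LSB = 2.5/2^7 = 19.531 mV.
Code 0xF = 15 decimal.
V_a = V_low + 15·LSB = 0.292969 V; V_b = V_low + 16·LSB = 0.3125 V.

[292.969 mV, 312.500 mV)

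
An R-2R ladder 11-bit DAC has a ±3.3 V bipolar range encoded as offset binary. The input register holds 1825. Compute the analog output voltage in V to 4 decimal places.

2.5813 V

LSB = 6.6 V / 2^11 = 3.223 mV.
V_out = (−3.3) + 1825 × 0.00322266 V = 2.58135 V.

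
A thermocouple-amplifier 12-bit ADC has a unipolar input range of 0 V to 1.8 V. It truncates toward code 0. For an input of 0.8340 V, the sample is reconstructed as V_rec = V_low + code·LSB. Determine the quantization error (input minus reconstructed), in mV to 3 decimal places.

0.357 mV

One LSB is 1.8 V / 4096 = 439.45 µV.
(0.8340 − 0)/0.000439453 = 1897.8133; ⌊·⌋ gives code 1897.
Reconstructed: 0.83364258 V.
Difference: 0.000357422 V → 0.357 mV.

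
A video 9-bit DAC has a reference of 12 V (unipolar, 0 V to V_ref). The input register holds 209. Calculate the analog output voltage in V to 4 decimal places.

LSB = 12 V / 2^9 = 23.438 mV.
V_out = 0 + 209 × 0.0234375 V = 4.89844 V.

4.8984 V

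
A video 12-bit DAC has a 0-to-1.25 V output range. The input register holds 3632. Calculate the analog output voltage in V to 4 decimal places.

1.1084 V

LSB = 1.25 V / 2^12 = 305.18 µV.
V_out = 0 + 3632 × 0.000305176 V = 1.1084 V.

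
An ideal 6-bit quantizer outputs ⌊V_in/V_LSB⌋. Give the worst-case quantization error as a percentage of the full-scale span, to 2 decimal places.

1.56 %

Truncating → worst-case error = 1 LSB = V_FS/2^6, so 100/64 = 1.5625 % of full scale.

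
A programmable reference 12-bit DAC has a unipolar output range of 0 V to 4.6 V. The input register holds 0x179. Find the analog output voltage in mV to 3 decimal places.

LSB = 4.6 V / 2^12 = 1.123 mV.
Code 0x179 = 377 decimal.
V_out = 0 + 377 × 0.00112305 V = 0.423389 V.
= 423.389 mV.

423.389 mV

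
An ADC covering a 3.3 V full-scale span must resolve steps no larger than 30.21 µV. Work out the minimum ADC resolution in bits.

Number of steps required ≥ 3.3 V / 30.21 µV = 109235.35.
Need 2^N ≥ 109235.35; 2^16 = 65536, 2^17 = 131072.
Minimum N = 17.

17 bits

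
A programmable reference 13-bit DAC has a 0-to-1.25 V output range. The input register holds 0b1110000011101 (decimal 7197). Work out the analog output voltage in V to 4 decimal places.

1.0982 V

LSB = 1.25 V / 2^13 = 152.59 µV.
Code 0b1110000011101 = 7197 decimal.
V_out = 0 + 7197 × 0.000152588 V = 1.09818 V.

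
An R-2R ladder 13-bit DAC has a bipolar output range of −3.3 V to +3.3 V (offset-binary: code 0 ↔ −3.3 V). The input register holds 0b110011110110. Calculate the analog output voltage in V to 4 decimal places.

-0.6268 V

LSB = 6.6 V / 2^13 = 0.806 mV.
Code 0b110011110110 = 3318 decimal.
V_out = (−3.3) + 3318 × 0.000805664 V = -0.626807 V.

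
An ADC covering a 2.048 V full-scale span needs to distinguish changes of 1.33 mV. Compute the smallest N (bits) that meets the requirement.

11 bits

Number of steps required ≥ 2.048 V / 1.33 mV = 1539.85.
Need 2^N ≥ 1539.85; 2^10 = 1024, 2^11 = 2048.
Minimum N = 11.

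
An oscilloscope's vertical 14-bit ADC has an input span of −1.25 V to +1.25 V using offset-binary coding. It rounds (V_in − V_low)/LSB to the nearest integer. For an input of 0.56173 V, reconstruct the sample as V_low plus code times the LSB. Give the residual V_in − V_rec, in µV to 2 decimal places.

53.97 µV

Step size: 2.5 V ÷ 2^14 = 152.59 µV.
(0.56173 − (−1.25))/0.000152588 = 11873.3537; round gives code 11873.
V_rec = (−1.25) + 11873·0.000152588 = 0.56167603 V.
Error = 0.56173 − 0.56167603 = 5.39746e-05 V = 53.97 µV.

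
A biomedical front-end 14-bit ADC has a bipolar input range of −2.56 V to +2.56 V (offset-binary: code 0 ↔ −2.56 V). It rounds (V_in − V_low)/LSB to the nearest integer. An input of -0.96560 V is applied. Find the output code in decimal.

code 5102

Full-scale span = 5.12 V; LSB = 5.12/2^14 = 312.50 µV.
Input sits at 5102.080 steps above V_low.
Round → code 5102.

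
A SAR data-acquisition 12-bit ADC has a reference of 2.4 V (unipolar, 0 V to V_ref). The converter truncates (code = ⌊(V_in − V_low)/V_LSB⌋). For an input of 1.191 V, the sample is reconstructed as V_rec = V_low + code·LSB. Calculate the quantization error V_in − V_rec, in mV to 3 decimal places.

0.375 mV

Step size: 2.4 V ÷ 2^12 = 0.586 mV.
Scaled input = 2032.6400 LSBs, so code = 2032.
V_rec = 0 + 2032·0.000585937 = 1.190625 V.
V_in − V_rec = 0.000375 V = 0.375 mV.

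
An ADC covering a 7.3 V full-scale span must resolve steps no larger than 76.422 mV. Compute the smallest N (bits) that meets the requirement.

7 bits

Number of steps required ≥ 7.3 V / 76.422 mV = 95.52.
Need 2^N ≥ 95.52; 2^6 = 64, 2^7 = 128.
Minimum N = 7.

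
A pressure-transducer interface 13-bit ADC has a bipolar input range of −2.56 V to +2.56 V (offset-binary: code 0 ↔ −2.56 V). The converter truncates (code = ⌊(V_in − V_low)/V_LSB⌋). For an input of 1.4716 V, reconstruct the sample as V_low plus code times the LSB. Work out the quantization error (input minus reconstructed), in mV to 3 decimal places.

LSB = 5.12/2^13 = 0.625 mV.
(V_in − V_low)/LSB = (1.4716 − (−2.56))/0.000625 = 6450.5600 → code 6450 (floor).
V_rec = (−2.56) + 6450·0.000625 = 1.47125 V.
V_in − V_rec = 0.00035 V = 0.350 mV.

0.350 mV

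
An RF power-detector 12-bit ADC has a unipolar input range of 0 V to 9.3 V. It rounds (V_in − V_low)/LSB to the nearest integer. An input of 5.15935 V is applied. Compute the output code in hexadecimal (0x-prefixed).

code 0x8E0 (decimal 2272)

LSB = 9.3 V / 4096 = 2.271 mV.
Input sits at 2272.333 steps above V_low.
So the output code is 2272.
In hexadecimal (0x-prefixed): 0x8E0.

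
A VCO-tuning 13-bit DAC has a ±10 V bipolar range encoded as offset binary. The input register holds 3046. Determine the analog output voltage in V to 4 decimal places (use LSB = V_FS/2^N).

LSB = 20 V / 2^13 = 2.441 mV.
V_out = (−10) + 3046 × 0.00244141 V = -2.56348 V.

-2.5635 V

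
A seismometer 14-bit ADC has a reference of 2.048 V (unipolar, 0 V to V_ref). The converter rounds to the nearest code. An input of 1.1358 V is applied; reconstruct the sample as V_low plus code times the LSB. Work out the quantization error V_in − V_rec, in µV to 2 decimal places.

50.00 µV

One LSB is 2.048 V / 16384 = 125.00 µV.
(V_in − V_low)/LSB = (1.1358 − 0)/0.000125 = 9086.4000 → code 9086 (round).
Reconstructed: 1.13575 V.
V_in − V_rec = 5e-05 V = 50.00 µV.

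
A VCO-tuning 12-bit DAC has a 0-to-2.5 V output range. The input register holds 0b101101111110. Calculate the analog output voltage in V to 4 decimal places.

1.7957 V

LSB = 2.5 V / 2^12 = 0.610 mV.
Code 0b101101111110 = 2942 decimal.
V_out = 0 + 2942 × 0.000610352 V = 1.79565 V.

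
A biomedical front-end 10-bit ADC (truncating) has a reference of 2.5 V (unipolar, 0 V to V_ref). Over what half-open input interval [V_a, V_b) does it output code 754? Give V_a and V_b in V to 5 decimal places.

[1.84082 V, 1.84326 V)

LSB = 2.5/2^10 = 2.441 mV.
V_a = V_low + 754·LSB = 1.84082 V; V_b = V_low + 755·LSB = 1.84326 V.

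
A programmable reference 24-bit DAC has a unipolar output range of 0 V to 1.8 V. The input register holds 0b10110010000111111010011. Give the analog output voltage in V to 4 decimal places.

0.6262 V

LSB = 1.8 V / 2^24 = 0.11 µV.
Code 0b10110010000111111010011 = 5836755 decimal.
V_out = 0 + 5836755 × 1.07288e-07 V = 0.626216 V.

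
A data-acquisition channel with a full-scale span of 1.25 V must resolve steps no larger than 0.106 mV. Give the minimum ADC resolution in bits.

Number of steps required ≥ 1.25 V / 0.106 mV = 11792.45.
Need 2^N ≥ 11792.45; 2^13 = 8192, 2^14 = 16384.
Minimum N = 14.

14 bits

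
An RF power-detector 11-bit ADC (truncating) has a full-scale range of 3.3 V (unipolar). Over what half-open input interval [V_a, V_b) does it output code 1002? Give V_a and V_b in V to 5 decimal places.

[1.61455 V, 1.61616 V)

LSB = 3.3/2^11 = 1.611 mV.
V_a = V_low + 1002·LSB = 1.61455 V; V_b = V_low + 1003·LSB = 1.61616 V.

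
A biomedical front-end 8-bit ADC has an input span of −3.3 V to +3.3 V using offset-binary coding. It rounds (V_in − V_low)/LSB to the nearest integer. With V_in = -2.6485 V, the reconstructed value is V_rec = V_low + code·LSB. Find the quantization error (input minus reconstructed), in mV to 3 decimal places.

One LSB is 6.6 V / 256 = 25.781 mV.
(-2.6485 − (−3.3))/0.0257812 = 25.2703; round gives code 25.
Reconstructed: -2.6554687 V.
V_in − V_rec = 0.00696875 V = 6.969 mV.

6.969 mV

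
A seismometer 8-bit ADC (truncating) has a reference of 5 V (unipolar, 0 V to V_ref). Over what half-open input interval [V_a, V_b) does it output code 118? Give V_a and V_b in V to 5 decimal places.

[2.30469 V, 2.32422 V)

LSB = 5/2^8 = 19.531 mV.
V_a = V_low + 118·LSB = 2.30469 V; V_b = V_low + 119·LSB = 2.32422 V.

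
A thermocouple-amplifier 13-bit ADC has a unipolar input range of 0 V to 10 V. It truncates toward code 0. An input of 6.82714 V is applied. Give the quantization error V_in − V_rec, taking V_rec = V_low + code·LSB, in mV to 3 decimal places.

0.968 mV

One LSB is 10 V / 8192 = 1.221 mV.
Scaled input = 5592.7931 LSBs, so code = 5592.
Reconstructed: 6.8261719 V.
Difference: 0.000968125 V → 0.968 mV.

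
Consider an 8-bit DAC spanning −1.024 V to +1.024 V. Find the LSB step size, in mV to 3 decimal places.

8.000 mV

Full-scale span = 2.048 V.
LSB = 2.048 / 2^8 = 2.048 / 256 = 0.008 V = 8.000 mV.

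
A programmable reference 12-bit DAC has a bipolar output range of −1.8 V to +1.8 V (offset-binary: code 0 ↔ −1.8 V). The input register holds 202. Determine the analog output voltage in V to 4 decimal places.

LSB = 3.6 V / 2^12 = 0.879 mV.
V_out = (−1.8) + 202 × 0.000878906 V = -1.62246 V.

-1.6225 V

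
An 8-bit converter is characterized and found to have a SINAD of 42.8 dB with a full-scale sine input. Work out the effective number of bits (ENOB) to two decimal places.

6.82 bits

ENOB = (SINAD − 1.76) / 6.02 = (42.8 − 1.76)/6.02 = 6.817.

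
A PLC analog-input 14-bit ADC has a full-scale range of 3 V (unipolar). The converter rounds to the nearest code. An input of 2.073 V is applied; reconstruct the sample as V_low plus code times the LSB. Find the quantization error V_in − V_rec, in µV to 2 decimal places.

Step size: 3 V ÷ 2^14 = 183.11 µV.
(2.073 − 0)/0.000183105 = 11321.3440; round gives code 11321.
Reconstructed: 2.072937 V.
Error = 2.073 − 2.072937 = 6.29883e-05 V = 62.99 µV.

62.99 µV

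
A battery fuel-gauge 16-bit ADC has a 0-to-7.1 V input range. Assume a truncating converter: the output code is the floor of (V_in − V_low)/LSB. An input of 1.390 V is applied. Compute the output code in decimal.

code 12830

LSB = 7.1 V / 65536 = 108.34 µV.
(1.390 − 0) / 0.000108337 = 12830.287 LSBs.
Floor → code 12830.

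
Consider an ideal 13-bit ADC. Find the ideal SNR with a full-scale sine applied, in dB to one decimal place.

SNR ≈ 6.02·N + 1.76 dB = 6.02·13 + 1.76 = 80.02 dB.

80.0 dB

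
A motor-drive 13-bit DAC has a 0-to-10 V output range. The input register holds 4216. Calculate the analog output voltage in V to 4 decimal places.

LSB = 10 V / 2^13 = 1.221 mV.
V_out = 0 + 4216 × 0.0012207 V = 5.14648 V.

5.1465 V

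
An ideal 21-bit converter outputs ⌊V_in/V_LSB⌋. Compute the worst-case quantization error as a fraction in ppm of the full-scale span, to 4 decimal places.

Truncating → worst-case error = 1 LSB = V_FS/2^21, so 1e+06/2097152 = 0.476837 ppm of full scale.

0.4768 ppm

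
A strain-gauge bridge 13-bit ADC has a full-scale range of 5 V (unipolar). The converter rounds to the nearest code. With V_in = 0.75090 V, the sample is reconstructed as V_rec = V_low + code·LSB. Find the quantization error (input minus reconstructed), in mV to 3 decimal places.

0.168 mV

Step size: 5 V ÷ 2^13 = 0.610 mV.
(0.75090 − 0)/0.000610352 = 1230.2746; round gives code 1230.
Reconstructed: 0.75073242 V.
Error = 0.75090 − 0.75073242 = 0.000167578 V = 0.168 mV.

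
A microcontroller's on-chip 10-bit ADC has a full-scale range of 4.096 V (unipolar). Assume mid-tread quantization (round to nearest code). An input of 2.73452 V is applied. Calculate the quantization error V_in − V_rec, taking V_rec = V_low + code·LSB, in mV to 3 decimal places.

-1.480 mV

One LSB is 4.096 V / 1024 = 4.000 mV.
(2.73452 − 0)/0.004 = 683.6300; round gives code 684.
V_rec = 0 + 684·0.004 = 2.736 V.
Difference: -0.00148 V → -1.480 mV.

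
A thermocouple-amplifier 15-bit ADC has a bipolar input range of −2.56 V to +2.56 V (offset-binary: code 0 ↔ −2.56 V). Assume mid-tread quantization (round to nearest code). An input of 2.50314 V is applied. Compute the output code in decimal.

Full-scale span = 5.12 V; LSB = 5.12/2^15 = 156.25 µV.
(V_in − V_low)/LSB = (2.50314 − (−2.56)) / 0.00015625 = 32404.096.
Round → code 32404.

code 32404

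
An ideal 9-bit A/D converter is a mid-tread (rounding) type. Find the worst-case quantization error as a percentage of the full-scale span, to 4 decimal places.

0.0977 %

Rounding → worst-case error = ½ LSB = V_FS/2^10, so 100/1024 = 0.0976562 % of full scale.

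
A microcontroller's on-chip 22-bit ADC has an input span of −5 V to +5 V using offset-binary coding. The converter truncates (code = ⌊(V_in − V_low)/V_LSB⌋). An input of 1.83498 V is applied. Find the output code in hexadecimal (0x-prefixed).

code 0x2BBE6E (decimal 2866798)

LSB = 10 V / 4194304 = 2.38 µV.
Input sits at 2866798.395 steps above V_low.
So the output code is 2866798.
In hexadecimal (0x-prefixed): 0x2BBE6E.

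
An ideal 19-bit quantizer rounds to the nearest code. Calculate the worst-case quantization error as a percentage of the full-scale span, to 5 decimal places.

0.00010 %

Rounding → worst-case error = ½ LSB = V_FS/2^20, so 100/1048576 = 9.53674e-05 % of full scale.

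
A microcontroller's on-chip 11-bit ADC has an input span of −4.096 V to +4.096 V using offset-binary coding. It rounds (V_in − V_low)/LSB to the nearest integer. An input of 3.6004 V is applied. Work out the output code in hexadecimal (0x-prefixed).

Full-scale span = 8.192 V; LSB = 8.192/2^11 = 4.000 mV.
(V_in − V_low)/LSB = (3.6004 − (−4.096)) / 0.004 = 1924.100.
So the output code is 1924.
In hexadecimal (0x-prefixed): 0x784.

code 0x784 (decimal 1924)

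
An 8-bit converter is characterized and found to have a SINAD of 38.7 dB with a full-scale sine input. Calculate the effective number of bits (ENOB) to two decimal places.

6.14 bits

ENOB = (SINAD − 1.76) / 6.02 = (38.7 − 1.76)/6.02 = 6.136.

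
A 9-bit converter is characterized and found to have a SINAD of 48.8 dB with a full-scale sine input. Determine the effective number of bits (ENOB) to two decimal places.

7.81 bits

ENOB = (SINAD − 1.76) / 6.02 = (48.8 − 1.76)/6.02 = 7.814.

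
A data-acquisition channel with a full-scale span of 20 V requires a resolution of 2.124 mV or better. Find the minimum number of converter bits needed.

Number of steps required ≥ 20 V / 2.124 mV = 9416.20.
Need 2^N ≥ 9416.20; 2^13 = 8192, 2^14 = 16384.
Minimum N = 14.

14 bits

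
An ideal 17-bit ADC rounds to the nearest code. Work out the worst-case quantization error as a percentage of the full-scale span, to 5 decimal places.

Rounding → worst-case error = ½ LSB = V_FS/2^18, so 100/262144 = 0.00038147 % of full scale.

0.00038 %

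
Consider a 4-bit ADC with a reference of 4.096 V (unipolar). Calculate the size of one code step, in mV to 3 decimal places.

Full-scale span = 4.096 V.
LSB = 4.096 / 2^4 = 4.096 / 16 = 0.256 V = 256.000 mV.

256.000 mV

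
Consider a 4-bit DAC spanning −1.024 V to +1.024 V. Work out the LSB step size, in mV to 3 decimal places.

Full-scale span = 2.048 V.
LSB = 2.048 / 2^4 = 2.048 / 16 = 0.128 V = 128.000 mV.

128.000 mV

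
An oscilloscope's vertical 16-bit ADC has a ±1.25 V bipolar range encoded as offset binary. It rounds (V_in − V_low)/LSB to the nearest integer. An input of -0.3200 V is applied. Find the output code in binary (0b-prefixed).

With 65536 levels over 2.5 V, one step is 38.15 µV.
(V_in − V_low)/LSB = (-0.3200 − (−1.25)) / 3.8147e-05 = 24379.392.
So the output code is 24379.
In binary (0b-prefixed): 0b101111100111011.

code 0b101111100111011 (decimal 24379)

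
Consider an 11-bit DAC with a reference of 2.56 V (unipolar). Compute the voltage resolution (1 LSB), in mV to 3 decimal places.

1.250 mV

Full-scale span = 2.56 V.
LSB = 2.56 / 2^11 = 2.56 / 2048 = 0.00125 V = 1.250 mV.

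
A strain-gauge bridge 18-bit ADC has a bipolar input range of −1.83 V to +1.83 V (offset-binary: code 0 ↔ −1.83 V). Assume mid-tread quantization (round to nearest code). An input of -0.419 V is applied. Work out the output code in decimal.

Full-scale span = 3.66 V; LSB = 3.66/2^18 = 13.96 µV.
Input sits at 101061.526 steps above V_low.
round(101061.526) = 101062.

code 101062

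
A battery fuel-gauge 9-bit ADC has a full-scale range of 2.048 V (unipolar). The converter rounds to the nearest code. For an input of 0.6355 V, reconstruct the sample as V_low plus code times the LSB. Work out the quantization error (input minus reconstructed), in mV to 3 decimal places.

-0.500 mV

Step size: 2.048 V ÷ 2^9 = 4.000 mV.
(0.6355 − 0)/0.004 = 158.8750; round gives code 159.
Code 159 maps back to 0 + 159×0.004 V = 0.636 V.
Difference: -0.0005 V → -0.500 mV.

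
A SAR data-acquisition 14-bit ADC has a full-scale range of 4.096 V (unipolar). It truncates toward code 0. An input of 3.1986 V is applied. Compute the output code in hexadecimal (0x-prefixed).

Full-scale span = 4.096 V; LSB = 4.096/2^14 = 250.00 µV.
(V_in − V_low)/LSB = (3.1986 − 0) / 0.00025 = 12794.400.
⌊·⌋(12794.400) = 12794.
In hexadecimal (0x-prefixed): 0x31FA.

code 0x31FA (decimal 12794)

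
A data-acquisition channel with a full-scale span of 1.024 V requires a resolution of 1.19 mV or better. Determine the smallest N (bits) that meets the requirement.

10 bits

Number of steps required ≥ 1.024 V / 1.19 mV = 860.50.
Need 2^N ≥ 860.50; 2^9 = 512, 2^10 = 1024.
Minimum N = 10.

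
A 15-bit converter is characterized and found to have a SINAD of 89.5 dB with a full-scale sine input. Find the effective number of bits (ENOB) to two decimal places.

ENOB = (SINAD − 1.76) / 6.02 = (89.5 − 1.76)/6.02 = 14.575.

14.57 bits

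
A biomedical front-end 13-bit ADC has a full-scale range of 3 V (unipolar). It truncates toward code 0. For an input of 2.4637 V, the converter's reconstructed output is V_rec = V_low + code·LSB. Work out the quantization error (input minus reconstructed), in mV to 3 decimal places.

One LSB is 3 V / 8192 = 366.21 µV.
(V_in − V_low)/LSB = (2.4637 − 0)/0.000366211 = 6727.5435 → code 6727 (floor).
Code 6727 maps back to 0 + 6727×0.000366211 V = 2.463501 V.
Difference: 0.000199023 V → 0.199 mV.

0.199 mV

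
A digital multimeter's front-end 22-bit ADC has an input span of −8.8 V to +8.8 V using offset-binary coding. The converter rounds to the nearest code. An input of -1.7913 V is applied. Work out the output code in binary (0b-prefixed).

code 0b110010111110001110110 (decimal 1670262)

Full-scale span = 17.6 V; LSB = 17.6/2^22 = 4.20 µV.
(-1.7913 − (−8.8)) / 4.19617e-06 = 1670262.412 LSBs.
So the output code is 1670262.
In binary (0b-prefixed): 0b110010111110001110110.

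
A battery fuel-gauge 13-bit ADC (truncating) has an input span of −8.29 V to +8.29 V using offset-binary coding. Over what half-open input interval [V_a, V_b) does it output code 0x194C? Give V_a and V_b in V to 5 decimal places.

LSB = 16.58/2^13 = 2.024 mV.
Code 0x194C = 6476 decimal.
V_a = V_low + 6476·LSB = 4.81694 V; V_b = V_low + 6477·LSB = 4.81897 V.

[4.81694 V, 4.81897 V)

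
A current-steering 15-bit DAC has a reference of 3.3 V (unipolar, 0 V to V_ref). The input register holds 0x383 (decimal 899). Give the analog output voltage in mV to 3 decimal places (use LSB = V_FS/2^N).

LSB = 3.3 V / 2^15 = 100.71 µV.
Code 0x383 = 899 decimal.
V_out = 0 + 899 × 0.000100708 V = 0.0905365 V.
= 90.536 mV.

90.536 mV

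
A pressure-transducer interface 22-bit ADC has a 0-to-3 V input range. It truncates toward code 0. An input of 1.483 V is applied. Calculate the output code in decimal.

code 2073384

Full-scale span = 3 V; LSB = 3/2^22 = 0.72 µV.
Input sits at 2073384.277 steps above V_low.
So the output code is 2073384.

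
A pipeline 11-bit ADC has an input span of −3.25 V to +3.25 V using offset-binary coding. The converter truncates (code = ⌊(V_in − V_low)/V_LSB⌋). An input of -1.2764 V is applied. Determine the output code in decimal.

code 621

Full-scale span = 6.5 V; LSB = 6.5/2^11 = 3.174 mV.
(-1.2764 − (−3.25)) / 0.00317383 = 621.836 LSBs.
Floor → code 621.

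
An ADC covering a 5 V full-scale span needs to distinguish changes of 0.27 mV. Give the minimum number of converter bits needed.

15 bits

Number of steps required ≥ 5 V / 0.27 mV = 18518.52.
Need 2^N ≥ 18518.52; 2^14 = 16384, 2^15 = 32768.
Minimum N = 15.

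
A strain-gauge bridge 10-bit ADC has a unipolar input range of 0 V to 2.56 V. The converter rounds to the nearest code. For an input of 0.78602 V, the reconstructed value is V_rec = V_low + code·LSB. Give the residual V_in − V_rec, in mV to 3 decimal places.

1.020 mV

One LSB is 2.56 V / 1024 = 2.500 mV.
Scaled input = 314.4080 LSBs, so code = 314.
Reconstructed: 0.785 V.
Difference: 0.00102 V → 1.020 mV.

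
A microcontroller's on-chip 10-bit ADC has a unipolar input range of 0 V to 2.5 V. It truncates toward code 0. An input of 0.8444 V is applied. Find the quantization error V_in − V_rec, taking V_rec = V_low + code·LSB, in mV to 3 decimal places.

2.115 mV

Step size: 2.5 V ÷ 2^10 = 2.441 mV.
(V_in − V_low)/LSB = (0.8444 − 0)/0.00244141 = 345.8662 → code 345 (floor).
Reconstructed: 0.84228516 V.
Difference: 0.00211484 V → 2.115 mV.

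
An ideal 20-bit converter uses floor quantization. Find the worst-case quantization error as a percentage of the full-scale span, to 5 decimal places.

0.00010 %

Truncating → worst-case error = 1 LSB = V_FS/2^20, so 100/1048576 = 9.53674e-05 % of full scale.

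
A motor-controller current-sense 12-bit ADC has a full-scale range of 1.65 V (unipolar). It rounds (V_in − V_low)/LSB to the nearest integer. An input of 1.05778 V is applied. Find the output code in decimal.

With 4096 levels over 1.65 V, one step is 402.83 µV.
Input sits at 2625.859 steps above V_low.
Round → code 2626.

code 2626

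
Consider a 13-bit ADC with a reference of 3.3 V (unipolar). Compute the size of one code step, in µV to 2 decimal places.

402.83 µV

Full-scale span = 3.3 V.
LSB = 3.3 / 2^13 = 3.3 / 8192 = 0.000402832 V = 402.83 µV.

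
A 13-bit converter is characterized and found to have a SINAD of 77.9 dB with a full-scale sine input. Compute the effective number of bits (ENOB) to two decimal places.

12.65 bits

ENOB = (SINAD − 1.76) / 6.02 = (77.9 − 1.76)/6.02 = 12.648.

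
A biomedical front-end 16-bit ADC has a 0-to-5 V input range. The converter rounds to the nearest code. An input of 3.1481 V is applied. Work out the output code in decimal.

Full-scale span = 5 V; LSB = 5/2^16 = 76.29 µV.
(V_in − V_low)/LSB = (3.1481 − 0) / 7.62939e-05 = 41262.776.
So the output code is 41263.

code 41263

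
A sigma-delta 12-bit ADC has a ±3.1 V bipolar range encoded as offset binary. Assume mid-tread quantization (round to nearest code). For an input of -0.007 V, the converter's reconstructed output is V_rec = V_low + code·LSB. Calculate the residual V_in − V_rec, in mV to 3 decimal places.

LSB = 6.2/2^12 = 1.514 mV.
Scaled input = 2043.3755 LSBs, so code = 2043.
V_rec = (−3.1) + 2043·0.00151367 = -0.0075683594 V.
Difference: 0.000568359 V → 0.568 mV.

0.568 mV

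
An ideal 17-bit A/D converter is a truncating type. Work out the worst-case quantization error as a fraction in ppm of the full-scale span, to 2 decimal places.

7.63 ppm

Truncating → worst-case error = 1 LSB = V_FS/2^17, so 1e+06/131072 = 7.62939 ppm of full scale.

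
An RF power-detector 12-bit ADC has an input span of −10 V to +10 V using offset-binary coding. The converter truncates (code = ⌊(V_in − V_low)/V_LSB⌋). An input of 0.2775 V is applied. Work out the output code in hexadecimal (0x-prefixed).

Full-scale span = 20 V; LSB = 20/2^12 = 4.883 mV.
(V_in − V_low)/LSB = (0.2775 − (−10)) / 0.00488281 = 2104.832.
⌊·⌋(2104.832) = 2104.
In hexadecimal (0x-prefixed): 0x838.

code 0x838 (decimal 2104)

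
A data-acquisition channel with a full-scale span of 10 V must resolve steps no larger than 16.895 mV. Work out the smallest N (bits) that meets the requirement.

10 bits

Number of steps required ≥ 10 V / 16.895 mV = 591.89.
Need 2^N ≥ 591.89; 2^9 = 512, 2^10 = 1024.
Minimum N = 10.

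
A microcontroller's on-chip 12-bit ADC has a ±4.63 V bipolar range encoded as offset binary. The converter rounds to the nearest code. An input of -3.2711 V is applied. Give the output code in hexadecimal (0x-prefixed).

code 0x259 (decimal 601)

Full-scale span = 9.26 V; LSB = 9.26/2^12 = 2.261 mV.
(-3.2711 − (−4.63)) / 0.00226074 = 601.086 LSBs.
round(601.086) = 601.
In hexadecimal (0x-prefixed): 0x259.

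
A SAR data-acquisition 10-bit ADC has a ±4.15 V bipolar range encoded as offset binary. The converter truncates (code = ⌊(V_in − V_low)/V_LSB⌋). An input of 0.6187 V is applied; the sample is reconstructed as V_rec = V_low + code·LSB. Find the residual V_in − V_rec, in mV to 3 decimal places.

2.684 mV

Step size: 8.3 V ÷ 2^10 = 8.105 mV.
(0.6187 − (−4.15))/0.00810547 = 588.3312; ⌊·⌋ gives code 588.
V_rec = (−4.15) + 588·0.00810547 = 0.61601562 V.
Difference: 0.00268438 V → 2.684 mV.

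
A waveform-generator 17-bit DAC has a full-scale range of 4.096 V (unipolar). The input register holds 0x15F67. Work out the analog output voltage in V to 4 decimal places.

2.8112 V

LSB = 4.096 V / 2^17 = 31.25 µV.
Code 0x15F67 = 89959 decimal.
V_out = 0 + 89959 × 3.125e-05 V = 2.81122 V.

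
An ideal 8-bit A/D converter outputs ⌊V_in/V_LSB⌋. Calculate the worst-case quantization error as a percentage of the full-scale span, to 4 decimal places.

Truncating → worst-case error = 1 LSB = V_FS/2^8, so 100/256 = 0.390625 % of full scale.

0.3906 %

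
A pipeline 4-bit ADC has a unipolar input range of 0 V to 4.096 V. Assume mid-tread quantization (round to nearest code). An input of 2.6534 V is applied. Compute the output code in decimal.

code 10

Full-scale span = 4.096 V; LSB = 4.096/2^4 = 256.000 mV.
(2.6534 − 0) / 0.256 = 10.365 LSBs.
So the output code is 10.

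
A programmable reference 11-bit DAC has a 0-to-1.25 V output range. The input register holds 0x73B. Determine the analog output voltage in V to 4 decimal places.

1.1298 V

LSB = 1.25 V / 2^11 = 0.610 mV.
Code 0x73B = 1851 decimal.
V_out = 0 + 1851 × 0.000610352 V = 1.12976 V.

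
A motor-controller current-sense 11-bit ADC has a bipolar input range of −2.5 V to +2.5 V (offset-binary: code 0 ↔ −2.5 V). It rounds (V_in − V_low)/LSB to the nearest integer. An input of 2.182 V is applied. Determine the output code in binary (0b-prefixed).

LSB = 5 V / 2048 = 2.441 mV.
(V_in − V_low)/LSB = (2.182 − (−2.5)) / 0.00244141 = 1917.747.
So the output code is 1918.
In binary (0b-prefixed): 0b11101111110.

code 0b11101111110 (decimal 1918)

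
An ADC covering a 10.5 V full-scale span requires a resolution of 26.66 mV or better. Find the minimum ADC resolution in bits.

Number of steps required ≥ 10.5 V / 26.66 mV = 393.85.
Need 2^N ≥ 393.85; 2^8 = 256, 2^9 = 512.
Minimum N = 9.

9 bits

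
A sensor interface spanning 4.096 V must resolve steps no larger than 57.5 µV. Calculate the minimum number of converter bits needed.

17 bits

Number of steps required ≥ 4.096 V / 57.5 µV = 71234.78.
Need 2^N ≥ 71234.78; 2^16 = 65536, 2^17 = 131072.
Minimum N = 17.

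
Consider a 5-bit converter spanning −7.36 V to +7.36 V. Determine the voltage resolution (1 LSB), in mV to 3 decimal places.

Full-scale span = 14.72 V.
LSB = 14.72 / 2^5 = 14.72 / 32 = 0.46 V = 460.000 mV.

460.000 mV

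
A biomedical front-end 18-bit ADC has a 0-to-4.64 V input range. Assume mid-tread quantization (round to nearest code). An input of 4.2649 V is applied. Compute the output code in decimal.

code 240952

With 262144 levels over 4.64 V, one step is 17.70 µV.
Input sits at 240952.143 steps above V_low.
Round → code 240952.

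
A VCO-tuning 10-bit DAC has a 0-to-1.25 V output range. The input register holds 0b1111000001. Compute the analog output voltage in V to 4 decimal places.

LSB = 1.25 V / 2^10 = 1.221 mV.
Code 0b1111000001 = 961 decimal.
V_out = 0 + 961 × 0.0012207 V = 1.1731 V.

1.1731 V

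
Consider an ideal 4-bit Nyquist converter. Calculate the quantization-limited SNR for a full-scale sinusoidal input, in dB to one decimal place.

25.8 dB

SNR ≈ 6.02·N + 1.76 dB = 6.02·4 + 1.76 = 25.84 dB.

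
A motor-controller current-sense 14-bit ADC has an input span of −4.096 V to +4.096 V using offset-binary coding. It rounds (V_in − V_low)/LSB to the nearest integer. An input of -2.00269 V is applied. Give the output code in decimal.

code 4187

LSB = 8.192 V / 16384 = 0.500 mV.
(-2.00269 − (−4.096)) / 0.0005 = 4186.620 LSBs.
round(4186.620) = 4187.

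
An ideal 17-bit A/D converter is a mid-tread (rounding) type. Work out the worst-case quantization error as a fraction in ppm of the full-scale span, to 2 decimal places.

Rounding → worst-case error = ½ LSB = V_FS/2^18, so 1e+06/262144 = 3.8147 ppm of full scale.

3.81 ppm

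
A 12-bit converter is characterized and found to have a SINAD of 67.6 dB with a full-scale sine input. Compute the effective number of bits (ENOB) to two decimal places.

10.94 bits

ENOB = (SINAD − 1.76) / 6.02 = (67.6 − 1.76)/6.02 = 10.937.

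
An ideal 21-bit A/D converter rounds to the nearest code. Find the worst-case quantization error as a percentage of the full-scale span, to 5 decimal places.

Rounding → worst-case error = ½ LSB = V_FS/2^22, so 100/4194304 = 2.38419e-05 % of full scale.

0.00002 %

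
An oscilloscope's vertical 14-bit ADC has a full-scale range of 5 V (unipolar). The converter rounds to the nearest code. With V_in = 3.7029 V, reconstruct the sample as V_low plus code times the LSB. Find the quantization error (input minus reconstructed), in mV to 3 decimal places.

-0.103 mV

LSB = 5/2^14 = 305.18 µV.
(V_in − V_low)/LSB = (3.7029 − 0)/0.000305176 = 12133.6627 → code 12134 (round).
Code 12134 maps back to 0 + 12134×0.000305176 V = 3.7030029 V.
Difference: -0.00010293 V → -0.103 mV.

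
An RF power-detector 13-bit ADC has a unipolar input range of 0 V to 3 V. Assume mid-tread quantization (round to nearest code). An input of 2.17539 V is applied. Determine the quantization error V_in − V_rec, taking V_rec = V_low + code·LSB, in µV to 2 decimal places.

Step size: 3 V ÷ 2^13 = 366.21 µV.
(V_in − V_low)/LSB = (2.17539 − 0)/0.000366211 = 5940.2650 → code 5940 (round).
V_rec = 0 + 5940·0.000366211 = 2.175293 V.
V_in − V_rec = 9.70313e-05 V = 97.03 µV.

97.03 µV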